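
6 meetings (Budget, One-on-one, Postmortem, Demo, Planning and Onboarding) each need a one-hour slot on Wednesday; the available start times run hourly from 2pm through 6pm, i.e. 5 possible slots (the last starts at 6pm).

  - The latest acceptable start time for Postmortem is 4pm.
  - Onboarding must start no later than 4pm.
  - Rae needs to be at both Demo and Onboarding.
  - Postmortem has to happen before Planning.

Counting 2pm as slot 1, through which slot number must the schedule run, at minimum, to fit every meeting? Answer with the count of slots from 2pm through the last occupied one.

The precedence chain requires at least 2 distinct slots.
2 works (last occupied slot: 3pm): for example Budget in 2pm; Postmortem in 2pm; Planning in 3pm; One-on-one in 2pm; Demo in 2pm; Onboarding in 3pm.

2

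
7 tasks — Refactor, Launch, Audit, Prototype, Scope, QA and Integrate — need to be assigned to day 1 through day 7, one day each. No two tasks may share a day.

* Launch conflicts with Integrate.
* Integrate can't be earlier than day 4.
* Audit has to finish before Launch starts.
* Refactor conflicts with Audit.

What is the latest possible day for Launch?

Precedence pushes Launch to at least day 2.
Launch at day 7 is achievable: Launch=day 7, Refactor=day 2, QA=day 6, Scope=day 5, Integrate=day 4, Prototype=day 3, Audit=day 1.

day 7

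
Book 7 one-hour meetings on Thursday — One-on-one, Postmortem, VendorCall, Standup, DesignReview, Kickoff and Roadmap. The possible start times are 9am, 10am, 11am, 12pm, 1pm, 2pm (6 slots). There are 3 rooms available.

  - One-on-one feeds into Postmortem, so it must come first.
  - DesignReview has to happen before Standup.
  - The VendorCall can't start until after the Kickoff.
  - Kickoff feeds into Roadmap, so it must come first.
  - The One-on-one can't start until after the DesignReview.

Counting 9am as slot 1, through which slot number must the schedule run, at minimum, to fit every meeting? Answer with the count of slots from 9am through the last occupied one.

The precedence chain requires at least 3 distinct slots.
With at most 3 per slot and 7 meetings, at least 3 slots are needed.
3 works (last occupied slot: 11am): for example Standup=10am, DesignReview=9am, Kickoff=9am, Postmortem=11am, One-on-one=10am, VendorCall=10am, Roadmap=11am.

3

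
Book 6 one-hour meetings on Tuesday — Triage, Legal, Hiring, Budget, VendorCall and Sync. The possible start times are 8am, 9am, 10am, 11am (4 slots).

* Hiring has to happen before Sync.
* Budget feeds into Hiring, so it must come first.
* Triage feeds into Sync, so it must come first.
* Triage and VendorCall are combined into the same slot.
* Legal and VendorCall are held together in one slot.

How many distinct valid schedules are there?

11

Splitting on Triage: it can be 8am (4), 9am (4), 10am (3). Listing each branch's schedules as (Legal, Hiring, Budget, VendorCall, Sync):
Triage=8am: (8am,9am,8am,8am,10am) (8am,9am,8am,8am,11am) (8am,10am,8am,8am,11am) (8am,10am,9am,8am,11am) — 4.
Triage=9am: (9am,9am,8am,9am,10am) (9am,9am,8am,9am,11am) (9am,10am,8am,9am,11am) (9am,10am,9am,9am,11am) — 4.
Triage=10am: (10am,9am,8am,10am,11am) (10am,10am,8am,10am,11am) (10am,10am,9am,10am,11am) — 3.
Summing: 4 + 4 + 3 = 11.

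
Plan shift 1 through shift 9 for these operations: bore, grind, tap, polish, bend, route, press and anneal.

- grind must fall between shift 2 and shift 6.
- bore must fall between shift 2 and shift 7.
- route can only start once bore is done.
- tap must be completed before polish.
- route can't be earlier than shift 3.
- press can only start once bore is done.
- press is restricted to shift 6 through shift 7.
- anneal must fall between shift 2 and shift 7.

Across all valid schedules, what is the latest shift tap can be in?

shift 8

Downstream work caps tap at shift 8.
tap at shift 8 is achievable: press=shift 6; bore=shift 2; tap=shift 8; anneal=shift 2; bend=shift 1; grind=shift 2; route=shift 3; polish=shift 9.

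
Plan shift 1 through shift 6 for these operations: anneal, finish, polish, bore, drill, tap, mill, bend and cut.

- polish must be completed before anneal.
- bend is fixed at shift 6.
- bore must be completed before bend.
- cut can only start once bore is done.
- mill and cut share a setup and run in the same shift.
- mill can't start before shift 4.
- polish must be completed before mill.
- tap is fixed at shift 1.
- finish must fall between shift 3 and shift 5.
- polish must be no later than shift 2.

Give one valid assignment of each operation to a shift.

cut -> shift 4, finish -> shift 3, bend -> shift 6, anneal -> shift 2, tap -> shift 1, drill -> shift 1, bore -> shift 1, polish -> shift 1, mill -> shift 4

Checking: polish(shift 1) before anneal(shift 2); bore(shift 1) before cut(shift 4); polish(shift 1) before mill(shift 4); bore(shift 1) before bend(shift 6); mill = cut = shift 4; finish=shift 3 in [shift 3,shift 5]; polish=shift 1 in [shift 1,shift 2]; tap=shift 1 in [shift 1,shift 1]; mill=shift 4 in [shift 4,shift 6]; bend=shift 6 in [shift 6,shift 6].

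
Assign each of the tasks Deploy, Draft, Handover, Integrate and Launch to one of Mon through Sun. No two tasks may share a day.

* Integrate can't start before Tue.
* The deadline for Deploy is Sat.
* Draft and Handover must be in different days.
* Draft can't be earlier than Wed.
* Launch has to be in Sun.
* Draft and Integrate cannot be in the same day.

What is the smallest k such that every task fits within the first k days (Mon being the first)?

7

With at most 1 per day and 5 tasks, at least 5 days are needed.
Launch can't be placed before Sun — that is day 7 counting from Mon — so the schedule must run through at least 7 days.
7 works (last occupied day: Sun): for example Deploy -> Mon; Draft -> Wed; Launch -> Sun; Integrate -> Tue; Handover -> Thu.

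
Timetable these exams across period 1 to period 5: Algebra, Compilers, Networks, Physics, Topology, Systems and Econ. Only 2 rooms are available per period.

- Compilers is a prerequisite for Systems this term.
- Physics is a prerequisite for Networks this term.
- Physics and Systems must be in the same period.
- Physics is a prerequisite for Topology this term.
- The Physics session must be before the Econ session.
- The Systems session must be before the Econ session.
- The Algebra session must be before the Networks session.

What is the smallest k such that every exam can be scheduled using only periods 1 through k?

The precedence chain requires at least 3 distinct periods.
With at most 2 per period and 7 exams, at least 4 periods are needed.
4 works (last occupied period: period 4): for example Econ=period 3, Topology=period 4, Algebra=period 1, Systems=period 2, Compilers=period 1, Physics=period 2, Networks=period 3.

4 periods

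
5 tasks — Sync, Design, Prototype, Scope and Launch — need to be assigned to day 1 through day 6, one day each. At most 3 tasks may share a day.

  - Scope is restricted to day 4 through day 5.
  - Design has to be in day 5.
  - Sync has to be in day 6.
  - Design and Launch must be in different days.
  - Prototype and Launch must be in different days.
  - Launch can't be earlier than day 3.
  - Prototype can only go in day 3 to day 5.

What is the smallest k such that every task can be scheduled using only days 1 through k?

6

With at most 3 per day and 5 tasks, at least 2 days are needed.
Sync can't be placed before day 6, so the schedule must run through at least day 6.
6 works (last occupied day: day 6): for example Sync in day 6, Prototype in day 3, Design in day 5, Scope in day 4, Launch in day 4.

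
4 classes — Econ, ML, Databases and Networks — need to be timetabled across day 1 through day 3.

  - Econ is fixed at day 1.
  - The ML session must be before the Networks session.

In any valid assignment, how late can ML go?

day 2

Downstream work caps ML at day 2.
ML at day 2 is achievable: Databases -> day 1; Econ -> day 1; ML -> day 2; Networks -> day 3.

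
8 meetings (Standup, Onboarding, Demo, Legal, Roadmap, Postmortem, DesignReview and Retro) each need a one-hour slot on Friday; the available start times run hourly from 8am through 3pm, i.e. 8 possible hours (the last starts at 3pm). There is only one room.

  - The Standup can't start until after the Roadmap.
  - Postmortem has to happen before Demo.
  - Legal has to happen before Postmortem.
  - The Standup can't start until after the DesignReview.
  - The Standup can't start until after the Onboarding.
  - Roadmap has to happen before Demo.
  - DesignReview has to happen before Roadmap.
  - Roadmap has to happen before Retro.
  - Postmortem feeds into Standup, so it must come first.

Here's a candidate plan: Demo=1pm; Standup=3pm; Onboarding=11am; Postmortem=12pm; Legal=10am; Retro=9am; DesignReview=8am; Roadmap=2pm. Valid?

Invalid. Roadmap has to happen before Retro.

Legal has to happen before Postmortem — holds.
Postmortem has to happen before Demo — holds.
The Standup can't start until after the DesignReview — holds.
Roadmap has to happen before Retro — violated.
Postmortem feeds into Standup, so it must come first — holds.
The Standup can't start until after the Roadmap — holds.
Roadmap has to happen before Demo — violated.
DesignReview has to happen before Roadmap — holds.
The Standup can't start until after the Onboarding — holds.
There is only one room — holds.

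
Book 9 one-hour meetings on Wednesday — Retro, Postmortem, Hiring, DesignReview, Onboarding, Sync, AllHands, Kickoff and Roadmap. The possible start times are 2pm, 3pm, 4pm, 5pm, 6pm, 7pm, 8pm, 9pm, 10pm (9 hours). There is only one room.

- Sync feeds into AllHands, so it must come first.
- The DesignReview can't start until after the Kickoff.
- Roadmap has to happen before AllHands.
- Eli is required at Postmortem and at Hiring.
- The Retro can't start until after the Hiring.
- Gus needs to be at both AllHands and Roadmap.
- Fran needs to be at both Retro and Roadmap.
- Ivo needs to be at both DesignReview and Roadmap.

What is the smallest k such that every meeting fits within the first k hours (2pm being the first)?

9 hours

The precedence chain requires at least 2 distinct hours.
With at most 1 per hour and 9 meetings, at least 9 hours are needed.
9 works (last occupied hour: 10pm): for example Retro in 6pm; Roadmap in 3pm; Onboarding in 10pm; Sync in 2pm; Hiring in 5pm; AllHands in 4pm; Kickoff in 7pm; DesignReview in 8pm; Postmortem in 9pm.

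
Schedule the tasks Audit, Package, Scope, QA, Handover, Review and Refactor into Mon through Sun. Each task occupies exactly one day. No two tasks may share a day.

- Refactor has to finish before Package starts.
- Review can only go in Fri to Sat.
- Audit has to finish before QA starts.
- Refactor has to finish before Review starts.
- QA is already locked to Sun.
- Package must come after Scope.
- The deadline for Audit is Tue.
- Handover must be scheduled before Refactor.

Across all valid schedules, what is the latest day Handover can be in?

Wed

Downstream work caps Handover at Thu.
Handover at Wed is achievable: Refactor=Thu; QA=Sun; Handover=Wed; Review=Fri; Audit=Mon; Package=Sat; Scope=Tue.
Nothing later works — the capacity limit rule out every day after Wed.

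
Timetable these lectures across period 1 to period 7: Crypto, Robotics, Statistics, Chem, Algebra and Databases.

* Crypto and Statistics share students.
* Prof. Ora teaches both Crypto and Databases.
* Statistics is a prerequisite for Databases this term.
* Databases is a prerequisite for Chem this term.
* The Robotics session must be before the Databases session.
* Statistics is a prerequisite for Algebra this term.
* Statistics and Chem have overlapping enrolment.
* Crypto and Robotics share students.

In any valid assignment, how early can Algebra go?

Precedence pushes Algebra to at least period 2.
Algebra at period 2 is achievable: Crypto -> period 3; Databases -> period 2; Robotics -> period 1; Algebra -> period 2; Statistics -> period 1; Chem -> period 3.

period 2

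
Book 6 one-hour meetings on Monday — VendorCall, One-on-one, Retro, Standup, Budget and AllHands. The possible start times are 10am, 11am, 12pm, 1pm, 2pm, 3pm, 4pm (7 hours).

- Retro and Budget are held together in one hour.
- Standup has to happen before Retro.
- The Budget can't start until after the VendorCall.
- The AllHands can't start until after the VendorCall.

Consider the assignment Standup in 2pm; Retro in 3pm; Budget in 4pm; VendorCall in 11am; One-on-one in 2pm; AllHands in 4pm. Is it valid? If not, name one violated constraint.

No. Retro and Budget are held together in one hour is not satisfied.

The Budget can't start until after the VendorCall — holds.
The AllHands can't start until after the VendorCall — holds.
Retro and Budget are held together in one hour — violated.
Standup has to happen before Retro — holds.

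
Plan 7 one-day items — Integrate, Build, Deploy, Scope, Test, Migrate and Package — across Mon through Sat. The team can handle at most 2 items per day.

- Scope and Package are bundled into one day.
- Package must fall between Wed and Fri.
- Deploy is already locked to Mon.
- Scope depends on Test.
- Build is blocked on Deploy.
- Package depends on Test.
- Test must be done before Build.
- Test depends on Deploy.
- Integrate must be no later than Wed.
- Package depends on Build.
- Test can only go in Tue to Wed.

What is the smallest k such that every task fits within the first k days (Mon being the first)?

4 days

The precedence chain requires at least 4 distinct days.
With at most 2 per day and 7 tasks, at least 4 days are needed.
4 works (last occupied day: Thu): for example Package=Thu; Integrate=Mon; Scope=Thu; Migrate=Tue; Test=Tue; Deploy=Mon; Build=Wed.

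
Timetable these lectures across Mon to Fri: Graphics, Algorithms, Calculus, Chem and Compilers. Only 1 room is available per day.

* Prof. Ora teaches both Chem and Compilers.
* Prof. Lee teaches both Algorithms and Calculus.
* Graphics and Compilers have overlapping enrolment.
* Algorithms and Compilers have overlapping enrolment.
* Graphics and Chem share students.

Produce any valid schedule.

Calculus in Wed, Chem in Thu, Graphics in Mon, Algorithms in Tue, Compilers in Fri

Checking: Algorithms(Tue) != Calculus(Wed); Chem(Thu) != Compilers(Fri); Algorithms(Tue) != Compilers(Fri); Graphics(Mon) != Compilers(Fri); Graphics(Mon) != Chem(Thu); max 1 per day (cap 1).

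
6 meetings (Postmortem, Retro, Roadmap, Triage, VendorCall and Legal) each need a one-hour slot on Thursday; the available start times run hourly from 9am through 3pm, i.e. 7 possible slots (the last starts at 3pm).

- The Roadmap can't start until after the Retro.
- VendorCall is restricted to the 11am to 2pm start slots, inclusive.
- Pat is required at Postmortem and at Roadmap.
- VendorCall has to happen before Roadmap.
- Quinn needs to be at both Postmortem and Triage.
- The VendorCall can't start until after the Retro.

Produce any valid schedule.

Roadmap in 12pm, VendorCall in 11am, Triage in 10am, Legal in 9am, Retro in 9am, Postmortem in 9am

Checking: VendorCall(11am) before Roadmap(12pm); Retro(9am) before Roadmap(12pm); Retro(9am) before VendorCall(11am); Postmortem(9am) != Triage(10am); Postmortem(9am) != Roadmap(12pm); VendorCall=11am in [11am,2pm].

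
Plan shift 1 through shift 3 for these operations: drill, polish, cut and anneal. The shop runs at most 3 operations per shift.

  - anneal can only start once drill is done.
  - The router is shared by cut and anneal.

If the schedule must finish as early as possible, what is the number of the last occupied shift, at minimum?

2

The precedence chain requires at least 2 distinct shifts.
With at most 3 per shift and 4 operations, at least 2 shifts are needed.
2 works (last occupied shift: shift 2): for example polish in shift 1, cut in shift 1, anneal in shift 2, drill in shift 1.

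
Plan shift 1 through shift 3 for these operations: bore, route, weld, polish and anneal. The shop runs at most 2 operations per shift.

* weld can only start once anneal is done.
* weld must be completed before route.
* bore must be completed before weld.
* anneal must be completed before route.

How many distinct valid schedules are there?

2

Enumerating: anneal in shift 1; polish in shift 2; weld in shift 2; route in shift 3; bore in shift 1 | route in shift 3, anneal in shift 1, weld in shift 2, bore in shift 1, polish in shift 3.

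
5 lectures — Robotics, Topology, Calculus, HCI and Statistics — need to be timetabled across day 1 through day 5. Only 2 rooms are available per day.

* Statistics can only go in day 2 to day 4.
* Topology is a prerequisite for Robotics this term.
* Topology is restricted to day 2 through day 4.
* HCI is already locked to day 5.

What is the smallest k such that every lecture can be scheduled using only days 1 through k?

The precedence chain requires at least 2 distinct days.
With at most 2 per day and 5 lectures, at least 3 days are needed.
HCI can't be placed before day 5, so the schedule must run through at least day 5.
5 works (last occupied day: day 5): for example Calculus=day 1; Topology=day 2; Robotics=day 3; Statistics=day 2; HCI=day 5.

5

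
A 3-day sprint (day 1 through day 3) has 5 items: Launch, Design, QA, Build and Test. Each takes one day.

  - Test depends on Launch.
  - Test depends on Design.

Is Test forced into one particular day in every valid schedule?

Test can be day 2 (e.g. Build in day 1; Test in day 2; QA in day 1; Launch in day 1; Design in day 1) or day 3 (e.g. Test -> day 3, Build -> day 1, Launch -> day 1, QA -> day 1, Design -> day 1).

No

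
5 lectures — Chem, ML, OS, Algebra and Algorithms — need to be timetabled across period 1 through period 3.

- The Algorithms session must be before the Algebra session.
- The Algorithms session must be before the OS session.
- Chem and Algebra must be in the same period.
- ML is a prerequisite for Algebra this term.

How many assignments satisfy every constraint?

Splitting on Chem: it can be period 2 (2), period 3 (6). Listing each branch's schedules as (ML, OS, Algebra, Algorithms) by period number:
Chem=period 2: (1,2,2,1) (1,3,2,1) — 2.
Chem=period 3: (1,2,3,1) (1,3,3,1) (1,3,3,2) (2,2,3,1) (2,3,3,1) (2,3,3,2) — 6.
Summing: 2 + 6 = 8.

8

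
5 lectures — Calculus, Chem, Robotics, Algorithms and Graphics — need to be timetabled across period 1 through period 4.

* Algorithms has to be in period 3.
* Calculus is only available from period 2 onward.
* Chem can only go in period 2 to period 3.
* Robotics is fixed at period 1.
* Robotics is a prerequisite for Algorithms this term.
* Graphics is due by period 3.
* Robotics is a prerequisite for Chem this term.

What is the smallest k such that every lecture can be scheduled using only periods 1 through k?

The precedence chain requires at least 2 distinct periods.
Algorithms can't be placed before period 3, so the schedule must run through at least period 3.
3 works (last occupied period: period 3): for example Algorithms in period 3, Robotics in period 1, Graphics in period 1, Chem in period 2, Calculus in period 2.

3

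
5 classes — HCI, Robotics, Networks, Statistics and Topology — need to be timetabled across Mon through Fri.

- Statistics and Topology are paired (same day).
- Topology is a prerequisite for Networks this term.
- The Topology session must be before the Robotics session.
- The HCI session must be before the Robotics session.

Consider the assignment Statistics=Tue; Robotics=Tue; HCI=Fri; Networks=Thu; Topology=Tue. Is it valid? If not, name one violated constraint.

No. The HCI session must be before the Robotics session is not satisfied.

Statistics and Topology are paired (same day) — holds.
The Topology session must be before the Robotics session — violated.
Topology is a prerequisite for Networks this term — holds.
The HCI session must be before the Robotics session — violated.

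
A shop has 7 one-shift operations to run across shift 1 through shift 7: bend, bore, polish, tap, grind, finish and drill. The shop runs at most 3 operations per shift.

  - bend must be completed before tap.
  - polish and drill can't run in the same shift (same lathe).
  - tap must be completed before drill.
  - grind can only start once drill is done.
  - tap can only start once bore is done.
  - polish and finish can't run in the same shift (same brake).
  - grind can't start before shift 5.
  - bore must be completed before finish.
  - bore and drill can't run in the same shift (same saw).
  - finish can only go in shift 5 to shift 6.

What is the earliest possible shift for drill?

Precedence pushes drill to at least shift 3; downstream work caps drill at shift 6.
drill at shift 3 is achievable: polish -> shift 1; bend -> shift 1; tap -> shift 2; bore -> shift 1; grind -> shift 5; drill -> shift 3; finish -> shift 5.

shift 3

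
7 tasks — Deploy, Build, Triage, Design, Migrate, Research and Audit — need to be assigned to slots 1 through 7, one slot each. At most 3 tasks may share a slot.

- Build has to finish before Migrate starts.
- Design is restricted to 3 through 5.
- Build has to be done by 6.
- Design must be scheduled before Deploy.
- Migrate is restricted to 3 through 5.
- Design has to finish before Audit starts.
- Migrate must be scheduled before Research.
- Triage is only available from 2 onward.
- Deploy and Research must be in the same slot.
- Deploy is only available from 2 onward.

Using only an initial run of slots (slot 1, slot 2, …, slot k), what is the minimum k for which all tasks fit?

4

The precedence chain requires at least 3 distinct slots.
With at most 3 per slot and 7 tasks, at least 3 slots are needed.
Propagating the time windows through the other constraints, Deploy can't land before 4, so the schedule must run through at least slot 4.
4 works (last occupied slot: 4): for example Triage -> 2, Audit -> 4, Migrate -> 3, Design -> 3, Research -> 4, Deploy -> 4, Build -> 1.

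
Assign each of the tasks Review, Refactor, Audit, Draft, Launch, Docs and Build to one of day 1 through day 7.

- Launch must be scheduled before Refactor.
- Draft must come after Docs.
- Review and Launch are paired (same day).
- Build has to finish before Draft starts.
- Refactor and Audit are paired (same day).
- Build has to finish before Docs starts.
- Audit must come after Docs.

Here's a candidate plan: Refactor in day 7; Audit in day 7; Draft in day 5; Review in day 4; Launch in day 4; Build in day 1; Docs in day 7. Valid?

Build has to finish before Draft starts — holds.
Draft must come after Docs — violated.
Review and Launch are paired (same day) — holds.
Refactor and Audit are paired (same day) — holds.
Launch must be scheduled before Refactor — holds.
Build has to finish before Docs starts — holds.
Audit must come after Docs — violated.

No. Draft must come after Docs is not satisfied.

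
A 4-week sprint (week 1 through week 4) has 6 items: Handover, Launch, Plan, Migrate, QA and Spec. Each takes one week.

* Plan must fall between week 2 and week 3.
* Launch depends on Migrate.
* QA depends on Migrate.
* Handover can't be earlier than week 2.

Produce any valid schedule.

Migrate -> week 1; Spec -> week 1; Launch -> week 2; Handover -> week 2; Plan -> week 2; QA -> week 2

Checking: Migrate(week 1) before QA(week 2); Migrate(week 1) before Launch(week 2); Plan=week 2 in [week 2,week 3]; Handover=week 2 in [week 2,week 4].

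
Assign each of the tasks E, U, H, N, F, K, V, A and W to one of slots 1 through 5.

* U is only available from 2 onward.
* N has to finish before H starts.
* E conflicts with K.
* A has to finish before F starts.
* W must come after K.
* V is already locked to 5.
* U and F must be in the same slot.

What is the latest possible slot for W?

5

Precedence pushes W to at least 2.
W at 5 is achievable: N -> 1; A -> 1; V -> 5; W -> 5; H -> 2; K -> 1; E -> 2; U -> 2; F -> 2.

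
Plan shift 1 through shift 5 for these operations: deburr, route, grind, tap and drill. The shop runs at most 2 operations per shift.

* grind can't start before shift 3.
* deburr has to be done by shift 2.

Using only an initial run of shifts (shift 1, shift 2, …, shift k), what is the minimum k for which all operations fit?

With at most 2 per shift and 5 operations, at least 3 shifts are needed.
grind can't be placed before shift 3, so the schedule must run through at least shift 3.
3 works (last occupied shift: shift 3): for example route -> shift 1, drill -> shift 2, grind -> shift 3, tap -> shift 2, deburr -> shift 1.

3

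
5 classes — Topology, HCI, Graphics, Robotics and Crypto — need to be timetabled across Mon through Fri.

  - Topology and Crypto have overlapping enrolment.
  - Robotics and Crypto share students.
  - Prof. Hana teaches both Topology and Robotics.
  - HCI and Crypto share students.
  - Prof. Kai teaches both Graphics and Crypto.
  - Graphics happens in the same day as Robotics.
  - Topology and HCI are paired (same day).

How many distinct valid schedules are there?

Splitting on Topology: it can be Mon (12), Tue (12), Wed (12), Thu (12), Fri (12). Listing each branch's schedules as (HCI, Graphics, Robotics, Crypto):
Topology=Mon: (Mon,Tue,Tue,Wed) (Mon,Tue,Tue,Thu) (Mon,Tue,Tue,Fri) (Mon,Wed,Wed,Tue) (Mon,Wed,Wed,Thu) (Mon,Wed,Wed,Fri) (Mon,Thu,Thu,Tue) (Mon,Thu,Thu,Wed) (Mon,Thu,Thu,Fri) (Mon,Fri,Fri,Tue) (Mon,Fri,Fri,Wed) (Mon,Fri,Fri,Thu) — 12.
Topology=Tue: (Tue,Mon,Mon,Wed) (Tue,Mon,Mon,Thu) (Tue,Mon,Mon,Fri) (Tue,Wed,Wed,Mon) (Tue,Wed,Wed,Thu) (Tue,Wed,Wed,Fri) (Tue,Thu,Thu,Mon) (Tue,Thu,Thu,Wed) (Tue,Thu,Thu,Fri) (Tue,Fri,Fri,Mon) (Tue,Fri,Fri,Wed) (Tue,Fri,Fri,Thu) — 12.
Topology=Wed: (Wed,Mon,Mon,Tue) (Wed,Mon,Mon,Thu) (Wed,Mon,Mon,Fri) (Wed,Tue,Tue,Mon) (Wed,Tue,Tue,Thu) (Wed,Tue,Tue,Fri) (Wed,Thu,Thu,Mon) (Wed,Thu,Thu,Tue) (Wed,Thu,Thu,Fri) (Wed,Fri,Fri,Mon) (Wed,Fri,Fri,Tue) (Wed,Fri,Fri,Thu) — 12.
Topology=Thu: (Thu,Mon,Mon,Tue) (Thu,Mon,Mon,Wed) (Thu,Mon,Mon,Fri) (Thu,Tue,Tue,Mon) (Thu,Tue,Tue,Wed) (Thu,Tue,Tue,Fri) (Thu,Wed,Wed,Mon) (Thu,Wed,Wed,Tue) (Thu,Wed,Wed,Fri) (Thu,Fri,Fri,Mon) (Thu,Fri,Fri,Tue) (Thu,Fri,Fri,Wed) — 12.
Topology=Fri: (Fri,Mon,Mon,Tue) (Fri,Mon,Mon,Wed) (Fri,Mon,Mon,Thu) (Fri,Tue,Tue,Mon) (Fri,Tue,Tue,Wed) (Fri,Tue,Tue,Thu) (Fri,Wed,Wed,Mon) (Fri,Wed,Wed,Tue) (Fri,Wed,Wed,Thu) (Fri,Thu,Thu,Mon) (Fri,Thu,Thu,Tue) (Fri,Thu,Thu,Wed) — 12.
Summing: 12 + 12 + 12 + 12 + 12 = 60.

60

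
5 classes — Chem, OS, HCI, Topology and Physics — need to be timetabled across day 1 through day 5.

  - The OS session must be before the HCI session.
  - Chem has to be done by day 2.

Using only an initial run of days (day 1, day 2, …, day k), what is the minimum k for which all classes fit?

2 days

The precedence chain requires at least 2 distinct days.
2 works (last occupied day: day 2): for example Physics in day 1; OS in day 1; Topology in day 1; HCI in day 2; Chem in day 1.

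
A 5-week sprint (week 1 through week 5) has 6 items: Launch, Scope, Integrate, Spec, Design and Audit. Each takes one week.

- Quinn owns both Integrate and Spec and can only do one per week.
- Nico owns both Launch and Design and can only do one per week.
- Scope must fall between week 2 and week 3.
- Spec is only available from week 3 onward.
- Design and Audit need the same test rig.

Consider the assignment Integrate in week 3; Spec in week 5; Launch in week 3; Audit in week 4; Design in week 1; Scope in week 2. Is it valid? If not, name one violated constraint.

Yes

Scope must fall between week 2 and week 3 — holds.
Quinn owns both Integrate and Spec and can only do one per week — holds.
Design and Audit need the same test rig — holds.
Nico owns both Launch and Design and can only do one per week — holds.
Spec is only available from week 3 onward — holds.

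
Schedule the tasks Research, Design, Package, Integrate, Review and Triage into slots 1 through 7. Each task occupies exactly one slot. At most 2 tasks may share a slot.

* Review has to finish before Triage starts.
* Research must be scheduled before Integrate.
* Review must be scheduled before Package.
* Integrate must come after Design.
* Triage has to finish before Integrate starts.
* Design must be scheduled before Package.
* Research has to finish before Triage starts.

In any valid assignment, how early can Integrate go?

Precedence pushes Integrate to at least 3.
Integrate at 3 is achievable: Triage in 2, Research in 1, Package in 3, Design in 2, Integrate in 3, Review in 1.

3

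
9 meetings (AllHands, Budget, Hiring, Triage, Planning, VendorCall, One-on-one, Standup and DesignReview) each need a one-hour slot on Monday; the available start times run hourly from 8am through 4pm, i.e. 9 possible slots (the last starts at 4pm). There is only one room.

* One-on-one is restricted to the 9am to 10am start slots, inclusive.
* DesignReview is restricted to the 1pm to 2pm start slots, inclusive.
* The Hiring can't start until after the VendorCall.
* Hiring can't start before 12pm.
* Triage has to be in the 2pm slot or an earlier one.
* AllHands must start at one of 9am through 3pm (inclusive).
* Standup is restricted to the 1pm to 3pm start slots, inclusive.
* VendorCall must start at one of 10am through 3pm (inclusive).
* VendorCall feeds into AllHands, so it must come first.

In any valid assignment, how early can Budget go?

8am

Budget at 8am is achievable: One-on-one=9am, DesignReview=1pm, Standup=2pm, VendorCall=10am, Budget=8am, Planning=4pm, Hiring=12pm, Triage=11am, AllHands=3pm.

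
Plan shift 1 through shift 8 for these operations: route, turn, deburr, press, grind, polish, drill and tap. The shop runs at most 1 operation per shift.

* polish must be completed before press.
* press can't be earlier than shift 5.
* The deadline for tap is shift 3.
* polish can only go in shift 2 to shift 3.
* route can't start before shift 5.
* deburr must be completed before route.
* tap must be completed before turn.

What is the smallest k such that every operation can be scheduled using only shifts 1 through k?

8 shifts

The precedence chain requires at least 2 distinct shifts.
With at most 1 per shift and 8 operations, at least 8 shifts are needed.
route can't be placed before shift 5, so the schedule must run through at least shift 5.
8 works (last occupied shift: shift 8): for example route -> shift 5, grind -> shift 7, drill -> shift 8, deburr -> shift 4, tap -> shift 1, polish -> shift 2, turn -> shift 3, press -> shift 6.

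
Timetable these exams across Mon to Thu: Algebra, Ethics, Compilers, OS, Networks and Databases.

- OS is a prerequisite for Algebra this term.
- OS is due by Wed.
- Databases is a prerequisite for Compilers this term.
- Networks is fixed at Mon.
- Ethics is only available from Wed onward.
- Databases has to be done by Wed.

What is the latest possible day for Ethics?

Ethics is available from Wed.
Ethics at Thu is achievable: Networks -> Mon, Compilers -> Tue, OS -> Mon, Ethics -> Thu, Databases -> Mon, Algebra -> Tue.

Thu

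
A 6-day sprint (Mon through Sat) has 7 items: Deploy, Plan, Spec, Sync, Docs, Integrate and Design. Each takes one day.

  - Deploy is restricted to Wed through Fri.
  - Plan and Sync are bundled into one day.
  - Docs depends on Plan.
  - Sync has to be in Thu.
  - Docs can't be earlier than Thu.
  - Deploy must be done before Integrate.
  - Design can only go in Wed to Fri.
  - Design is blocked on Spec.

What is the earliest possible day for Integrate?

Precedence pushes Integrate to at least Thu.
Integrate at Thu is achievable: Design -> Wed, Plan -> Thu, Integrate -> Thu, Spec -> Mon, Sync -> Thu, Deploy -> Wed, Docs -> Fri.

Thu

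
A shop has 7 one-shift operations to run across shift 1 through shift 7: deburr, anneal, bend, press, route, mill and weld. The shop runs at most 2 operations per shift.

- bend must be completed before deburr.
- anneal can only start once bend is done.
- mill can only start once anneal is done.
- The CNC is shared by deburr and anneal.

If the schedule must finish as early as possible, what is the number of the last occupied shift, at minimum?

4

The precedence chain requires at least 3 distinct shifts.
With at most 2 per shift and 7 operations, at least 4 shifts are needed.
4 works (last occupied shift: shift 4): for example bend=shift 1; mill=shift 3; deburr=shift 3; weld=shift 4; anneal=shift 2; press=shift 1; route=shift 2.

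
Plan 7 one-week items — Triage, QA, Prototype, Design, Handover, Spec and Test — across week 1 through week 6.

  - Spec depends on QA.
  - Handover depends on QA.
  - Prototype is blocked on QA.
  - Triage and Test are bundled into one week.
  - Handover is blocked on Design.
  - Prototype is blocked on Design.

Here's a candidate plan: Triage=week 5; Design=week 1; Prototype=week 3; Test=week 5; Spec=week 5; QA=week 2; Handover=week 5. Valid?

Prototype is blocked on QA — holds.
Prototype is blocked on Design — holds.
Handover is blocked on Design — holds.
Handover depends on QA — holds.
Triage and Test are bundled into one week — holds.
Spec depends on QA — holds.

Yes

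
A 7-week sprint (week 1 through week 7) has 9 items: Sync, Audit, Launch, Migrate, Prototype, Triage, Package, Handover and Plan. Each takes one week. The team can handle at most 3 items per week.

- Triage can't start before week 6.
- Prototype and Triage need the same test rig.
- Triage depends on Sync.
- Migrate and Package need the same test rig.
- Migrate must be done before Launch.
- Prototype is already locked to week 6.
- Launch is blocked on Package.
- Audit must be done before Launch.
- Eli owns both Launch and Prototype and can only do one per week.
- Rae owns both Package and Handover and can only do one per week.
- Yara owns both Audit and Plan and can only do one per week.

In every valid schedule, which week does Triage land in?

week 7

Triage's window is week 6–week 7.
Prototype is fixed at week 6, and Triage can't share a week with Prototype.
So Triage must be week 7.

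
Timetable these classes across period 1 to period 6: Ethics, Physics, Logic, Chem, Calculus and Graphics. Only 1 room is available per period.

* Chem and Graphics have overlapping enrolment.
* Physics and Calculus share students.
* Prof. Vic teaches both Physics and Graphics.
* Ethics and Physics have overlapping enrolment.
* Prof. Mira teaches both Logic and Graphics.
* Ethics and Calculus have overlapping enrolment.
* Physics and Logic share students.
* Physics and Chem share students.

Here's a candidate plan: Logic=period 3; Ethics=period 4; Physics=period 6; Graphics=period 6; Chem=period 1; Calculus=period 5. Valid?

Ethics and Calculus have overlapping enrolment — holds.
Physics and Logic share students — holds.
Physics and Chem share students — holds.
Prof. Vic teaches both Physics and Graphics — violated.
Chem and Graphics have overlapping enrolment — holds.
Prof. Mira teaches both Logic and Graphics — holds.
Ethics and Physics have overlapping enrolment — holds.
Physics and Calculus share students — holds.
Only 1 room is available per period — violated.

No — it violates: Prof. Vic teaches both Physics and Graphics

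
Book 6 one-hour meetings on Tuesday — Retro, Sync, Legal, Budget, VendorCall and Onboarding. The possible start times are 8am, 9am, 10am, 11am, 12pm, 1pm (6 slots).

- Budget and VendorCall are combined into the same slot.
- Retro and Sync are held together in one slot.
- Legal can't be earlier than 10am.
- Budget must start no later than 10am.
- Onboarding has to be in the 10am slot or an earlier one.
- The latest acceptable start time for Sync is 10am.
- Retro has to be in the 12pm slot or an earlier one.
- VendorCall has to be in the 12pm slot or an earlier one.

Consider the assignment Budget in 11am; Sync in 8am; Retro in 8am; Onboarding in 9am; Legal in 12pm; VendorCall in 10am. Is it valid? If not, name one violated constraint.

No — it violates: Budget must start no later than 10am

Legal can't be earlier than 10am — holds.
Retro and Sync are held together in one slot — holds.
Retro has to be in the 12pm slot or an earlier one — holds.
Budget must start no later than 10am — violated.
The latest acceptable start time for Sync is 10am — holds.
Onboarding has to be in the 10am slot or an earlier one — holds.
VendorCall has to be in the 12pm slot or an earlier one — holds.
Budget and VendorCall are combined into the same slot — violated.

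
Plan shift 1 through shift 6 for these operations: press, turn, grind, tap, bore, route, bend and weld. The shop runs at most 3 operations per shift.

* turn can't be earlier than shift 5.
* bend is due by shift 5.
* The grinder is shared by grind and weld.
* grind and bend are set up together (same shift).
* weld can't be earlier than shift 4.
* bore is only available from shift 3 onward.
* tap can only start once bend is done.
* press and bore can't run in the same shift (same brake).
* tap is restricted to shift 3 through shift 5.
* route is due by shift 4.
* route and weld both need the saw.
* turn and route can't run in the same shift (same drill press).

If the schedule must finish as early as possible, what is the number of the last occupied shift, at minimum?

The precedence chain requires at least 2 distinct shifts.
With at most 3 per shift and 8 operations, at least 3 shifts are needed.
turn can't be placed before shift 5, so the schedule must run through at least shift 5.
5 works (last occupied shift: shift 5): for example grind=shift 1, weld=shift 4, tap=shift 3, bore=shift 3, bend=shift 1, route=shift 1, turn=shift 5, press=shift 2.

shift 5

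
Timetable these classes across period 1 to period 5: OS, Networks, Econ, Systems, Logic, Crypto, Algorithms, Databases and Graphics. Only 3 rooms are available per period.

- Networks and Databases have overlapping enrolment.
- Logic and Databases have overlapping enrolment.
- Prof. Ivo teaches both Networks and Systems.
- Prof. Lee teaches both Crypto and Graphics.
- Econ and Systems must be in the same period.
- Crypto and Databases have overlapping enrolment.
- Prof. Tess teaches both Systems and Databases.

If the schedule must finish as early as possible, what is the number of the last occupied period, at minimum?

With at most 3 per period and 9 classes, at least 3 periods are needed.
3 works (last occupied period: period 3): for example Crypto in period 2, Econ in period 2, Algorithms in period 3, Networks in period 1, Systems in period 2, Databases in period 3, Logic in period 1, Graphics in period 3, OS in period 1.

period 3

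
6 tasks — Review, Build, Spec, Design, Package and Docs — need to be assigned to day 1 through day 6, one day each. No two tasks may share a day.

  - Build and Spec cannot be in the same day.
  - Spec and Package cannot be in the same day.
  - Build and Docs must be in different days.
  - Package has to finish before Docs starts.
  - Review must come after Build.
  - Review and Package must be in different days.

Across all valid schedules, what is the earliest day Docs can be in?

Precedence pushes Docs to at least day 2.
Docs at day 2 is achievable: Spec=day 5; Review=day 4; Docs=day 2; Build=day 3; Design=day 6; Package=day 1.

day 2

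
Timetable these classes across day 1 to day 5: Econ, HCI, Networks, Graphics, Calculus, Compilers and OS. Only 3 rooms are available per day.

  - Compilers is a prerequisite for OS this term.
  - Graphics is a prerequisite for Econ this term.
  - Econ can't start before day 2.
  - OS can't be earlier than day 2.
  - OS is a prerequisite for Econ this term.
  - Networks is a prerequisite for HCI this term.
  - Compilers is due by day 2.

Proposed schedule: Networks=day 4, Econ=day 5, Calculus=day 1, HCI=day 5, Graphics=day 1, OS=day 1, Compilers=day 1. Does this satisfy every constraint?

No — it violates: Only 3 rooms are available per day

OS can't be earlier than day 2 — violated.
Compilers is a prerequisite for OS this term — violated.
Only 3 rooms are available per day — violated.
Graphics is a prerequisite for Econ this term — holds.
OS is a prerequisite for Econ this term — holds.
Networks is a prerequisite for HCI this term — holds.
Compilers is due by day 2 — holds.
Econ can't start before day 2 — holds.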